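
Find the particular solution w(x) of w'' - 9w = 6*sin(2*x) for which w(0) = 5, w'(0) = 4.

w = -6*sin(2*x)/13 + 131*exp(-3*x)/78 + 259*exp(3*x)/78

Characteristic equation r² - 9 = 0 factors as (r + 3)(r - 3) = 0, so r = -3, 3.
Hence w_h = C1*exp(-3*x) + C2*exp(3*x).
Try w_p = A*cos(2*x) + B*sin(2*x). Substituting and equating the coefficients of cos(2x) and sin(2x) gives A = 0, B = -6/13, so w_p = -6*sin(2*x)/13.
General solution: w = -6*sin(2*x)/13 + C1*exp(-3*x) + C2*exp(3*x).
Apply the initial conditions: w(0) = C1 + C2 = 5 and w'(0) = -12/13 - 3*C1 + 3*C2 = 4. Solving gives C1 = 131/78, C2 = 259/78.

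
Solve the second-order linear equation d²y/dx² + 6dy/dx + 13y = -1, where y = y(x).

Characteristic equation r² + 6r + 13 = 0 has discriminant (6)² - 4·(13) = -16 < 0, so r = -3 ± 2i.
Hence y_h = C1*cos(2*x)*exp(-3*x) + C2*exp(-3*x)*sin(2*x).
For the particular solution try y_p = A0. Substituting and matching coefficients of each power of x gives A0 = -1/13, so y_p = -1/13.

y = -1/13 + C1*cos(2*x)*exp(-3*x) + C2*exp(-3*x)*sin(2*x)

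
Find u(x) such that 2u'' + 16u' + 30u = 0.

Divide through by 2: u'' + 8u' + 15u = 0.
Characteristic equation r² + 8r + 15 = 0 factors as (r + 3)(r + 5) = 0, so r = -3, -5.
Hence u_h = C1*exp(-3*x) + C2*exp(-5*x).

u = C1*exp(-3*x) + C2*exp(-5*x)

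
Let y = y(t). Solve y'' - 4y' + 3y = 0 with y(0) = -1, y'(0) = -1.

Characteristic equation r² - 4r + 3 = 0 factors as (r - 1)(r - 3) = 0, so r = 1, 3.
Hence y_h = C1*exp(t) + C2*exp(3*t).
Apply the initial conditions: y(0) = C1 + C2 = -1 and y'(0) = C1 + 3*C2 = -1. Solving gives C1 = -1, C2 = 0.

y = -exp(t)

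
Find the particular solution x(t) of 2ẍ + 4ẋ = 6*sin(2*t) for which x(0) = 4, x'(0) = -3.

x = 13/4 - 3*cos(2*t)/8 - 3*sin(2*t)/8 + 9*exp(-2*t)/8

Divide through by 2: x'' + 2x' = 3*sin(2*t).
Characteristic equation r² + 2r = 0 factors as (r + 2)r = 0, so r = -2, 0.
Hence x_h = C1*exp(-2*t) + C2.
Try x_p = A*cos(2*t) + B*sin(2*t). Substituting and equating the coefficients of cos(2t) and sin(2t) gives A = -3/8, B = -3/8, so x_p = -3*cos(2*t)/8 - 3*sin(2*t)/8.
General solution: x = C2 - 3*cos(2*t)/8 - 3*sin(2*t)/8 + C1*exp(-2*t).
Apply the initial conditions: x(0) = -3/8 + C1 + C2 = 4 and x'(0) = -3/4 - 2*C1 = -3. Solving gives C1 = 9/8, C2 = 13/4.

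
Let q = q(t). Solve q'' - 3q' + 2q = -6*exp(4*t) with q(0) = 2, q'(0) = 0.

q = -exp(4*t) + 2*exp(t) + exp(2*t)

Characteristic equation r² - 3r + 2 = 0 factors as (r - 2)(r - 1) = 0, so r = 2, 1.
Hence q_h = C1*exp(2*t) + C2*exp(t).
Try q_p = A*exp(4*t). Substituting into the equation and dividing by exp(4*t) gives A = -1, so q_p = -exp(4*t).
General solution: q = -exp(4*t) + C1*exp(2*t) + C2*exp(t).
Apply the initial conditions: q(0) = -1 + C1 + C2 = 2 and q'(0) = -4 + C2 + 2*C1 = 0. Solving gives C1 = 1, C2 = 2.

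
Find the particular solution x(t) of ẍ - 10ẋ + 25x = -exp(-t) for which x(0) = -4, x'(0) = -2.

x = -143*exp(5*t)/36 - exp(-t)/36 + 107*t*exp(5*t)/6

Characteristic equation r² - 10r + 25 = 0 has discriminant (-10)² - 4·(25) = 0, so r = 5 is a repeated root.
Hence x_h = (C1 + C2*t)*exp(5*t).
Try x_p = A*exp(-t). Substituting into the equation and dividing by exp(-t) gives A = -1/36, so x_p = -exp(-t)/36.
General solution: x = -exp(-t)/36 + C1*exp(5*t) + C2*t*exp(5*t).
Apply the initial conditions: x(0) = -1/36 + C1 = -4 and x'(0) = 1/36 + C2 + 5*C1 = -2. Solving gives C1 = -143/36, C2 = 107/6.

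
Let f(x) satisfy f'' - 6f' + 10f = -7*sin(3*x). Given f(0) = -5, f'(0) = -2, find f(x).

Characteristic equation r² - 6r + 10 = 0 has discriminant (-6)² - 4·(10) = -4 < 0, so r = 3 ± i.
Hence f_h = C1*cos(x)*exp(3*x) + C2*exp(3*x)*sin(x).
Try f_p = A*cos(3*x) + B*sin(3*x). Substituting and equating the coefficients of cos(3x) and sin(3x) gives A = -126/325, B = -7/325, so f_p = -126*cos(3*x)/325 - 7*sin(3*x)/325.
General solution: f = -126*cos(3*x)/325 - 7*sin(3*x)/325 + C1*cos(x)*exp(3*x) + C2*exp(3*x)*sin(x).
Apply the initial conditions: f(0) = -126/325 + C1 = -5 and f'(0) = -21/325 + C2 + 3*C1 = -2. Solving gives C1 = -1499/325, C2 = 3868/325.

f = -126*cos(3*x)/325 - 7*sin(3*x)/325 - 1499*cos(x)*exp(3*x)/325 + 3868*exp(3*x)*sin(x)/325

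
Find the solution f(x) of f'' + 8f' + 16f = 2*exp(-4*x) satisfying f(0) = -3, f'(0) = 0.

Characteristic equation r² + 8r + 16 = 0 has discriminant (8)² - 4·(16) = 0, so r = -4 is a repeated root.
Hence f_h = (C1 + C2*x)*exp(-4*x).
Since exp(-4*x) solves the homogeneous equation (r = -4 is a root of multiplicity 2), multiply the trial by x^2. Try f_p = A*x^2*exp(-4*x). Substituting into the equation and dividing by exp(-4*x) gives A = 1, so f_p = x^2*exp(-4*x).
General solution: f = C1*exp(-4*x) + x^2*exp(-4*x) + C2*x*exp(-4*x).
Apply the initial conditions: f(0) = C1 = -3 and f'(0) = C2 - 4*C1 = 0. Solving gives C1 = -3, C2 = -12.

f = -3*exp(-4*x) + x**2*exp(-4*x) - 12*x*exp(-4*x)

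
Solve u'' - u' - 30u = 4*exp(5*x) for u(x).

Characteristic equation r² - r - 30 = 0 factors as (r - 6)(r + 5) = 0, so r = 6, -5.
Hence u_h = C1*exp(6*x) + C2*exp(-5*x).
Try u_p = A*exp(5*x). Substituting into the equation and dividing by exp(5*x) gives A = -2/5, so u_p = -2*exp(5*x)/5.

u = -2*exp(5*x)/5 + C1*exp(6*x) + C2*exp(-5*x)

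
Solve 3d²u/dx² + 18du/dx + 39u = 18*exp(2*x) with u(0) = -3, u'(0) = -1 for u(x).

Divide through by 3: u'' + 6u' + 13u = 6*exp(2*x).
Characteristic equation r² + 6r + 13 = 0 has discriminant (6)² - 4·(13) = -16 < 0, so r = -3 ± 2i.
Hence u_h = C1*cos(2*x)*exp(-3*x) + C2*exp(-3*x)*sin(2*x).
Try u_p = A*exp(2*x). Substituting into the equation and dividing by exp(2*x) gives A = 6/29, so u_p = 6*exp(2*x)/29.
General solution: u = 6*exp(2*x)/29 + C1*cos(2*x)*exp(-3*x) + C2*exp(-3*x)*sin(2*x).
Apply the initial conditions: u(0) = 6/29 + C1 = -3 and u'(0) = 12/29 - 3*C1 + 2*C2 = -1. Solving gives C1 = -93/29, C2 = -160/29.

u = 6*exp(2*x)/29 - 160*exp(-3*x)*sin(2*x)/29 - 93*cos(2*x)*exp(-3*x)/29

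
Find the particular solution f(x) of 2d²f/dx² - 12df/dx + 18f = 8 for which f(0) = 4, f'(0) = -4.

f = 4/9 + 32*exp(3*x)/9 - 44*x*exp(3*x)/3

Divide through by 2: f'' - 6f' + 9f = 4.
Characteristic equation r² - 6r + 9 = 0 has discriminant (-6)² - 4·(9) = 0, so r = 3 is a repeated root.
Hence f_h = (C1 + C2*x)*exp(3*x).
For the particular solution try f_p = A0. Substituting and matching coefficients of each power of x gives A0 = 4/9, so f_p = 4/9.
General solution: f = 4/9 + C1*exp(3*x) + C2*x*exp(3*x).
Apply the initial conditions: f(0) = 4/9 + C1 = 4 and f'(0) = C2 + 3*C1 = -4. Solving gives C1 = 32/9, C2 = -44/3.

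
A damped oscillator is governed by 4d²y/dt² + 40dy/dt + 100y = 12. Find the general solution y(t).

y = 3/25 + C1*exp(-5*t) + C2*t*exp(-5*t)

Divide through by 4: y'' + 10y' + 25y = 3.
Characteristic equation r² + 10r + 25 = 0 has discriminant (10)² - 4·(25) = 0, so r = -5 is a repeated root.
Hence y_h = (C1 + C2*t)*exp(-5*t).
For the particular solution try y_p = A0. Substituting and matching coefficients of each power of t gives A0 = 3/25, so y_p = 3/25.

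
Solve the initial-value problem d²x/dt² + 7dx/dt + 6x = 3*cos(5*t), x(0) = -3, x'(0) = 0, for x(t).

Characteristic equation r² + 7r + 6 = 0 factors as (r + 1)(r + 6) = 0, so r = -1, -6.
Hence x_h = C1*exp(-t) + C2*exp(-6*t).
Try x_p = A*cos(5*t) + B*sin(5*t). Substituting and equating the coefficients of cos(5t) and sin(5t) gives A = -57/1586, B = 105/1586, so x_p = -57*cos(5*t)/1586 + 105*sin(5*t)/1586.
General solution: x = -57*cos(5*t)/1586 + 105*sin(5*t)/1586 + C1*exp(-t) + C2*exp(-6*t).
Apply the initial conditions: x(0) = -57/1586 + C1 + C2 = -3 and x'(0) = 525/1586 - C1 - 6*C2 = 0. Solving gives C1 = -471/130, C2 = 201/305.

x = -471*exp(-t)/130 - 57*cos(5*t)/1586 + 105*sin(5*t)/1586 + 201*exp(-6*t)/305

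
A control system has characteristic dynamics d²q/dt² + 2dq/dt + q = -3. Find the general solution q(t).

q = -3 + C1*exp(-t) + C2*t*exp(-t)

Characteristic equation r² + 2r + 1 = 0 has discriminant (2)² - 4·(1) = 0, so r = -1 is a repeated root.
Hence q_h = (C1 + C2*t)*exp(-t).
For the particular solution try q_p = A0. Substituting and matching coefficients of each power of t gives A0 = -3, so q_p = -3.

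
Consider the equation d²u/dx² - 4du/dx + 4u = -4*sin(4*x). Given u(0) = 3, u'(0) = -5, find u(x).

u = -4*cos(4*x)/25 + 3*sin(4*x)/25 + 79*exp(2*x)/25 - 59*x*exp(2*x)/5

Characteristic equation r² - 4r + 4 = 0 has discriminant (-4)² - 4·(4) = 0, so r = 2 is a repeated root.
Hence u_h = (C1 + C2*x)*exp(2*x).
Try u_p = A*cos(4*x) + B*sin(4*x). Substituting and equating the coefficients of cos(4x) and sin(4x) gives A = -4/25, B = 3/25, so u_p = -4*cos(4*x)/25 + 3*sin(4*x)/25.
General solution: u = -4*cos(4*x)/25 + 3*sin(4*x)/25 + C1*exp(2*x) + C2*x*exp(2*x).
Apply the initial conditions: u(0) = -4/25 + C1 = 3 and u'(0) = 12/25 + C2 + 2*C1 = -5. Solving gives C1 = 79/25, C2 = -59/5.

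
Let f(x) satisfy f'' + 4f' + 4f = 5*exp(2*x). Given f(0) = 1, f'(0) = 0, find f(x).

f = 5*exp(2*x)/16 + 11*exp(-2*x)/16 + 3*x*exp(-2*x)/4

Characteristic equation r² + 4r + 4 = 0 has discriminant (4)² - 4·(4) = 0, so r = -2 is a repeated root.
Hence f_h = (C1 + C2*x)*exp(-2*x).
Try f_p = A*exp(2*x). Substituting into the equation and dividing by exp(2*x) gives A = 5/16, so f_p = 5*exp(2*x)/16.
General solution: f = 5*exp(2*x)/16 + C1*exp(-2*x) + C2*x*exp(-2*x).
Apply the initial conditions: f(0) = 5/16 + C1 = 1 and f'(0) = 5/8 + C2 - 2*C1 = 0. Solving gives C1 = 11/16, C2 = 3/4.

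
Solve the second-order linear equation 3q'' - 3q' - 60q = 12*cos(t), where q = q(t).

Divide through by 3: q'' - q' - 20q = 4*cos(t).
Characteristic equation r² - r - 20 = 0 factors as (r + 4)(r - 5) = 0, so r = -4, 5.
Hence q_h = C1*exp(-4*t) + C2*exp(5*t).
Try q_p = A*cos(t) + B*sin(t). Substituting and equating the coefficients of cos(t) and sin(t) gives A = -42/221, B = -2/221, so q_p = -42*cos(t)/221 - 2*sin(t)/221.

q = -42*cos(t)/221 - 2*sin(t)/221 + C1*exp(-4*t) + C2*exp(5*t)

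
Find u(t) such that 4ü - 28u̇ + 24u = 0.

u = C1*exp(t) + C2*exp(6*t)

Divide through by 4: u'' - 7u' + 6u = 0.
Characteristic equation r² - 7r + 6 = 0 factors as (r - 1)(r - 6) = 0, so r = 1, 6.
Hence u_h = C1*exp(t) + C2*exp(6*t).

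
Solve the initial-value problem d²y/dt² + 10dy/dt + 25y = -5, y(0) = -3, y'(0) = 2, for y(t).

Characteristic equation r² + 10r + 25 = 0 has discriminant (10)² - 4·(25) = 0, so r = -5 is a repeated root.
Hence y_h = (C1 + C2*t)*exp(-5*t).
For the particular solution try y_p = A0. Substituting and matching coefficients of each power of t gives A0 = -1/5, so y_p = -1/5.
General solution: y = -1/5 + C1*exp(-5*t) + C2*t*exp(-5*t).
Apply the initial conditions: y(0) = -1/5 + C1 = -3 and y'(0) = C2 - 5*C1 = 2. Solving gives C1 = -14/5, C2 = -12.

y = -1/5 - 14*exp(-5*t)/5 - 12*t*exp(-5*t)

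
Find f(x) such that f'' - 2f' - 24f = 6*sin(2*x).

Characteristic equation r² - 2r - 24 = 0 factors as (r - 6)(r + 4) = 0, so r = 6, -4.
Hence f_h = C1*exp(6*x) + C2*exp(-4*x).
Try f_p = A*cos(2*x) + B*sin(2*x). Substituting and equating the coefficients of cos(2x) and sin(2x) gives A = 3/100, B = -21/100, so f_p = -21*sin(2*x)/100 + 3*cos(2*x)/100.

f = -21*sin(2*x)/100 + 3*cos(2*x)/100 + C1*exp(6*x) + C2*exp(-4*x)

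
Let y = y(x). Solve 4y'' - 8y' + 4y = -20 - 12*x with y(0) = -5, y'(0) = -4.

Divide through by 4: y'' - 2y' + y = -5 - 3*x.
Characteristic equation r² - 2r + 1 = 0 has discriminant (-2)² - 4·(1) = 0, so r = 1 is a repeated root.
Hence y_h = (C1 + C2*x)*exp(x).
For the particular solution try y_p = A0 + A1*x. Substituting and matching coefficients of each power of x gives A0 = -11, A1 = -3, so y_p = -11 - 3*x.
General solution: y = -11 - 3*x + C1*exp(x) + C2*x*exp(x).
Apply the initial conditions: y(0) = -11 + C1 = -5 and y'(0) = -3 + C1 + C2 = -4. Solving gives C1 = 6, C2 = -7.

y = -11 - 3*x + 6*exp(x) - 7*x*exp(x)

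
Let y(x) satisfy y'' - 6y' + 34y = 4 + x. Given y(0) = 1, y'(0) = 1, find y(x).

y = 71/578 + x/34 - 96*exp(3*x)*sin(5*x)/289 + 507*cos(5*x)*exp(3*x)/578

Characteristic equation r² - 6r + 34 = 0 has discriminant (-6)² - 4·(34) = -100 < 0, so r = 3 ± 5i.
Hence y_h = C1*cos(5*x)*exp(3*x) + C2*exp(3*x)*sin(5*x).
For the particular solution try y_p = A0 + A1*x. Substituting and matching coefficients of each power of x gives A0 = 71/578, A1 = 1/34, so y_p = 71/578 + x/34.
General solution: y = 71/578 + x/34 + C1*cos(5*x)*exp(3*x) + C2*exp(3*x)*sin(5*x).
Apply the initial conditions: y(0) = 71/578 + C1 = 1 and y'(0) = 1/34 + 3*C1 + 5*C2 = 1. Solving gives C1 = 507/578, C2 = -96/289.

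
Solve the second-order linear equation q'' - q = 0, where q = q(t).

q = C1*exp(-t) + C2*exp(t)

Characteristic equation r² - 1 = 0 factors as (r + 1)(r - 1) = 0, so r = -1, 1.
Hence q_h = C1*exp(-t) + C2*exp(t).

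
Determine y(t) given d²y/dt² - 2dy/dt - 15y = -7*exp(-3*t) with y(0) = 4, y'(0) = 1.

y = 97*exp(5*t)/64 + 159*exp(-3*t)/64 + 7*t*exp(-3*t)/8

Characteristic equation r² - 2r - 15 = 0 factors as (r - 5)(r + 3) = 0, so r = 5, -3.
Hence y_h = C1*exp(5*t) + C2*exp(-3*t).
Since exp(-3*t) solves the homogeneous equation (r = -3 is a root of multiplicity 1), multiply the trial by t. Try y_p = A*t*exp(-3*t). Substituting into the equation and dividing by exp(-3*t) gives A = 7/8, so y_p = 7*t*exp(-3*t)/8.
General solution: y = C1*exp(5*t) + C2*exp(-3*t) + 7*t*exp(-3*t)/8.
Apply the initial conditions: y(0) = C1 + C2 = 4 and y'(0) = 7/8 - 3*C2 + 5*C1 = 1. Solving gives C1 = 97/64, C2 = 159/64.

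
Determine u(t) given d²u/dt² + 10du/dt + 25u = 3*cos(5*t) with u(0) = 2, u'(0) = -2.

u = 2*exp(-5*t) + 3*sin(5*t)/50 + 77*t*exp(-5*t)/10

Characteristic equation r² + 10r + 25 = 0 has discriminant (10)² - 4·(25) = 0, so r = -5 is a repeated root.
Hence u_h = (C1 + C2*t)*exp(-5*t).
Try u_p = A*cos(5*t) + B*sin(5*t). Substituting and equating the coefficients of cos(5t) and sin(5t) gives A = 0, B = 3/50, so u_p = 3*sin(5*t)/50.
General solution: u = 3*sin(5*t)/50 + C1*exp(-5*t) + C2*t*exp(-5*t).
Apply the initial conditions: u(0) = C1 = 2 and u'(0) = 3/10 + C2 - 5*C1 = -2. Solving gives C1 = 2, C2 = 77/10.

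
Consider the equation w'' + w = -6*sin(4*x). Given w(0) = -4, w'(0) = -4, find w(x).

w = -4*cos(x) - 28*sin(x)/5 + 2*sin(4*x)/5

Characteristic equation r² + 1 = 0 has discriminant (0)² - 4·(1) = -4 < 0, so r = ± i.
Hence w_h = C1*cos(x) + C2*sin(x).
Try w_p = A*cos(4*x) + B*sin(4*x). Substituting and equating the coefficients of cos(4x) and sin(4x) gives A = 0, B = 2/5, so w_p = 2*sin(4*x)/5.
General solution: w = 2*sin(4*x)/5 + C1*cos(x) + C2*sin(x).
Apply the initial conditions: w(0) = C1 = -4 and w'(0) = 8/5 + C2 = -4. Solving gives C1 = -4, C2 = -28/5.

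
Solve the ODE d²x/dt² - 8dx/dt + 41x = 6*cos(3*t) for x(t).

Characteristic equation r² - 8r + 41 = 0 has discriminant (-8)² - 4·(41) = -100 < 0, so r = 4 ± 5i.
Hence x_h = C1*cos(5*t)*exp(4*t) + C2*exp(4*t)*sin(5*t).
Try x_p = A*cos(3*t) + B*sin(3*t). Substituting and equating the coefficients of cos(3t) and sin(3t) gives A = 3/25, B = -9/100, so x_p = -9*sin(3*t)/100 + 3*cos(3*t)/25.

x = -9*sin(3*t)/100 + 3*cos(3*t)/25 + C1*cos(5*t)*exp(4*t) + C2*exp(4*t)*sin(5*t)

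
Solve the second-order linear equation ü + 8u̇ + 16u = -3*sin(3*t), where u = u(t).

u = -21*sin(3*t)/625 + 72*cos(3*t)/625 + C1*exp(-4*t) + C2*t*exp(-4*t)

Characteristic equation r² + 8r + 16 = 0 has discriminant (8)² - 4·(16) = 0, so r = -4 is a repeated root.
Hence u_h = (C1 + C2*t)*exp(-4*t).
Try u_p = A*cos(3*t) + B*sin(3*t). Substituting and equating the coefficients of cos(3t) and sin(3t) gives A = 72/625, B = -21/625, so u_p = -21*sin(3*t)/625 + 72*cos(3*t)/625.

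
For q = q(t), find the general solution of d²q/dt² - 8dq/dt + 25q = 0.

q = C1*cos(3*t)*exp(4*t) + C2*exp(4*t)*sin(3*t)

Characteristic equation r² - 8r + 25 = 0 has discriminant (-8)² - 4·(25) = -36 < 0, so r = 4 ± 3i.
Hence q_h = C1*cos(3*t)*exp(4*t) + C2*exp(4*t)*sin(3*t).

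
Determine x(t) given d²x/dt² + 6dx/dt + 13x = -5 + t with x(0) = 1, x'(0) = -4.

x = -71/169 + t/13 + 31*exp(-3*t)*sin(2*t)/338 + 240*cos(2*t)*exp(-3*t)/169

Characteristic equation r² + 6r + 13 = 0 has discriminant (6)² - 4·(13) = -16 < 0, so r = -3 ± 2i.
Hence x_h = C1*cos(2*t)*exp(-3*t) + C2*exp(-3*t)*sin(2*t).
For the particular solution try x_p = A0 + A1*t. Substituting and matching coefficients of each power of t gives A0 = -71/169, A1 = 1/13, so x_p = -71/169 + t/13.
General solution: x = -71/169 + t/13 + C1*cos(2*t)*exp(-3*t) + C2*exp(-3*t)*sin(2*t).
Apply the initial conditions: x(0) = -71/169 + C1 = 1 and x'(0) = 1/13 - 3*C1 + 2*C2 = -4. Solving gives C1 = 240/169, C2 = 31/338.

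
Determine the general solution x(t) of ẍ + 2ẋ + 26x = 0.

x = C1*cos(5*t)*exp(-t) + C2*exp(-t)*sin(5*t)

Characteristic equation r² + 2r + 26 = 0 has discriminant (2)² - 4·(26) = -100 < 0, so r = -1 ± 5i.
Hence x_h = C1*cos(5*t)*exp(-t) + C2*exp(-t)*sin(5*t).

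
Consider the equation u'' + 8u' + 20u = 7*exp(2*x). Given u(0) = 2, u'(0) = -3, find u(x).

u = 7*exp(2*x)/40 + 73*cos(2*x)*exp(-4*x)/40 + 79*exp(-4*x)*sin(2*x)/40

Characteristic equation r² + 8r + 20 = 0 has discriminant (8)² - 4·(20) = -16 < 0, so r = -4 ± 2i.
Hence u_h = C1*cos(2*x)*exp(-4*x) + C2*exp(-4*x)*sin(2*x).
Try u_p = A*exp(2*x). Substituting into the equation and dividing by exp(2*x) gives A = 7/40, so u_p = 7*exp(2*x)/40.
General solution: u = 7*exp(2*x)/40 + C1*cos(2*x)*exp(-4*x) + C2*exp(-4*x)*sin(2*x).
Apply the initial conditions: u(0) = 7/40 + C1 = 2 and u'(0) = 7/20 - 4*C1 + 2*C2 = -3. Solving gives C1 = 73/40, C2 = 79/40.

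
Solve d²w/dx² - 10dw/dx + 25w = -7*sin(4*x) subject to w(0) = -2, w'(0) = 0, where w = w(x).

Characteristic equation r² - 10r + 25 = 0 has discriminant (-10)² - 4·(25) = 0, so r = 5 is a repeated root.
Hence w_h = (C1 + C2*x)*exp(5*x).
Try w_p = A*cos(4*x) + B*sin(4*x). Substituting and equating the coefficients of cos(4x) and sin(4x) gives A = -280/1681, B = -63/1681, so w_p = -280*cos(4*x)/1681 - 63*sin(4*x)/1681.
General solution: w = -280*cos(4*x)/1681 - 63*sin(4*x)/1681 + C1*exp(5*x) + C2*x*exp(5*x).
Apply the initial conditions: w(0) = -280/1681 + C1 = -2 and w'(0) = -252/1681 + C2 + 5*C1 = 0. Solving gives C1 = -3082/1681, C2 = 382/41.

w = -3082*exp(5*x)/1681 - 280*cos(4*x)/1681 - 63*sin(4*x)/1681 + 382*x*exp(5*x)/41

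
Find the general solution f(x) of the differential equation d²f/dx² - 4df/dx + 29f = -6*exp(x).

f = -3*exp(x)/13 + C1*cos(5*x)*exp(2*x) + C2*exp(2*x)*sin(5*x)

Characteristic equation r² - 4r + 29 = 0 has discriminant (-4)² - 4·(29) = -100 < 0, so r = 2 ± 5i.
Hence f_h = C1*cos(5*x)*exp(2*x) + C2*exp(2*x)*sin(5*x).
Try f_p = A*exp(x). Substituting into the equation and dividing by exp(x) gives A = -3/13, so f_p = -3*exp(x)/13.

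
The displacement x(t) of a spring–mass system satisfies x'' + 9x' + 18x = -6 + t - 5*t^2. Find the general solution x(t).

x = -38/81 - 5*t**2/18 + t/3 + C1*exp(-3*t) + C2*exp(-6*t)

Characteristic equation r² + 9r + 18 = 0 factors as (r + 3)(r + 6) = 0, so r = -3, -6.
Hence x_h = C1*exp(-3*t) + C2*exp(-6*t).
For the particular solution try x_p = A0 + A1*t + A2*t^2. Substituting and matching coefficients of each power of t gives A0 = -38/81, A1 = 1/3, A2 = -5/18, so x_p = -38/81 - 5*t^2/18 + t/3.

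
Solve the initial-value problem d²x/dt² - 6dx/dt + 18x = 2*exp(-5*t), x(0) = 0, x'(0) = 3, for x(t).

Characteristic equation r² - 6r + 18 = 0 has discriminant (-6)² - 4·(18) = -36 < 0, so r = 3 ± 3i.
Hence x_h = C1*cos(3*t)*exp(3*t) + C2*exp(3*t)*sin(3*t).
Try x_p = A*exp(-5*t). Substituting into the equation and dividing by exp(-5*t) gives A = 2/73, so x_p = 2*exp(-5*t)/73.
General solution: x = 2*exp(-5*t)/73 + C1*cos(3*t)*exp(3*t) + C2*exp(3*t)*sin(3*t).
Apply the initial conditions: x(0) = 2/73 + C1 = 0 and x'(0) = -10/73 + 3*C1 + 3*C2 = 3. Solving gives C1 = -2/73, C2 = 235/219.

x = 2*exp(-5*t)/73 - 2*cos(3*t)*exp(3*t)/73 + 235*exp(3*t)*sin(3*t)/219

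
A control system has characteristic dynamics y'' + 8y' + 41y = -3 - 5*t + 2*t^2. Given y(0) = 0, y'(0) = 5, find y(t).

y = -3311/68921 - 237*t/1681 + 2*t**2/41 + 3311*cos(5*t)*exp(-4*t)/68921 + 367566*exp(-4*t)*sin(5*t)/344605

Characteristic equation r² + 8r + 41 = 0 has discriminant (8)² - 4·(41) = -100 < 0, so r = -4 ± 5i.
Hence y_h = C1*cos(5*t)*exp(-4*t) + C2*exp(-4*t)*sin(5*t).
For the particular solution try y_p = A0 + A1*t + A2*t^2. Substituting and matching coefficients of each power of t gives A0 = -3311/68921, A1 = -237/1681, A2 = 2/41, so y_p = -3311/68921 - 237*t/1681 + 2*t^2/41.
General solution: y = -3311/68921 - 237*t/1681 + 2*t^2/41 + C1*cos(5*t)*exp(-4*t) + C2*exp(-4*t)*sin(5*t).
Apply the initial conditions: y(0) = -3311/68921 + C1 = 0 and y'(0) = -237/1681 - 4*C1 + 5*C2 = 5. Solving gives C1 = 3311/68921, C2 = 367566/344605.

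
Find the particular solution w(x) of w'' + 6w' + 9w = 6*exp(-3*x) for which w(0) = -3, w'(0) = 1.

w = -3*exp(-3*x) - 8*x*exp(-3*x) + 3*x**2*exp(-3*x)

Characteristic equation r² + 6r + 9 = 0 has discriminant (6)² - 4·(9) = 0, so r = -3 is a repeated root.
Hence w_h = (C1 + C2*x)*exp(-3*x).
Since exp(-3*x) solves the homogeneous equation (r = -3 is a root of multiplicity 2), multiply the trial by x^2. Try w_p = A*x^2*exp(-3*x). Substituting into the equation and dividing by exp(-3*x) gives A = 3, so w_p = 3*x^2*exp(-3*x).
General solution: w = C1*exp(-3*x) + 3*x^2*exp(-3*x) + C2*x*exp(-3*x).
Apply the initial conditions: w(0) = C1 = -3 and w'(0) = C2 - 3*C1 = 1. Solving gives C1 = -3, C2 = -8.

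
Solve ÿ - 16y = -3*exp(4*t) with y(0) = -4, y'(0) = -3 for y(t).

y = -149*exp(4*t)/64 - 107*exp(-4*t)/64 - 3*t*exp(4*t)/8

Characteristic equation r² - 16 = 0 factors as (r + 4)(r - 4) = 0, so r = -4, 4.
Hence y_h = C1*exp(-4*t) + C2*exp(4*t).
Since exp(4*t) solves the homogeneous equation (r = 4 is a root of multiplicity 1), multiply the trial by t. Try y_p = A*t*exp(4*t). Substituting into the equation and dividing by exp(4*t) gives A = -3/8, so y_p = -3*t*exp(4*t)/8.
General solution: y = C1*exp(-4*t) + C2*exp(4*t) - 3*t*exp(4*t)/8.
Apply the initial conditions: y(0) = C1 + C2 = -4 and y'(0) = -3/8 - 4*C1 + 4*C2 = -3. Solving gives C1 = -107/64, C2 = -149/64.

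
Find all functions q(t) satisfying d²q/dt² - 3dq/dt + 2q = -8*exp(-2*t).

q = -2*exp(-2*t)/3 + C1*exp(2*t) + C2*exp(t)

Characteristic equation r² - 3r + 2 = 0 factors as (r - 2)(r - 1) = 0, so r = 2, 1.
Hence q_h = C1*exp(2*t) + C2*exp(t).
Try q_p = A*exp(-2*t). Substituting into the equation and dividing by exp(-2*t) gives A = -2/3, so q_p = -2*exp(-2*t)/3.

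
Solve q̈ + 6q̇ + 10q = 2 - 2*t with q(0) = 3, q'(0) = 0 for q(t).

Characteristic equation r² + 6r + 10 = 0 has discriminant (6)² - 4·(10) = -4 < 0, so r = -3 ± i.
Hence q_h = C1*cos(t)*exp(-3*t) + C2*exp(-3*t)*sin(t).
For the particular solution try q_p = A0 + A1*t. Substituting and matching coefficients of each power of t gives A0 = 8/25, A1 = -1/5, so q_p = 8/25 - t/5.
General solution: q = 8/25 - t/5 + C1*cos(t)*exp(-3*t) + C2*exp(-3*t)*sin(t).
Apply the initial conditions: q(0) = 8/25 + C1 = 3 and q'(0) = -1/5 + C2 - 3*C1 = 0. Solving gives C1 = 67/25, C2 = 206/25.

q = 8/25 - t/5 + 67*cos(t)*exp(-3*t)/25 + 206*exp(-3*t)*sin(t)/25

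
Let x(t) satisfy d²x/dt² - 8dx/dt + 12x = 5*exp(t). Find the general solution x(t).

Characteristic equation r² - 8r + 12 = 0 factors as (r - 6)(r - 2) = 0, so r = 6, 2.
Hence x_h = C1*exp(6*t) + C2*exp(2*t).
Try x_p = A*exp(t). Substituting into the equation and dividing by exp(t) gives A = 1, so x_p = exp(t).

x = C1*exp(6*t) + C2*exp(2*t) + exp(t)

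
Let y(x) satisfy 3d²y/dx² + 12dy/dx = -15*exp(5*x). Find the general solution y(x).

Divide through by 3: y'' + 4y' = -5*exp(5*x).
Characteristic equation r² + 4r = 0 factors as (r + 4)r = 0, so r = -4, 0.
Hence y_h = C1*exp(-4*x) + C2.
Try y_p = A*exp(5*x). Substituting into the equation and dividing by exp(5*x) gives A = -1/9, so y_p = -exp(5*x)/9.

y = C2 - exp(5*x)/9 + C1*exp(-4*x)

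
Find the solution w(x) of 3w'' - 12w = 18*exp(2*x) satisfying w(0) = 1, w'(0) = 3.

Divide through by 3: w'' - 4w = 6*exp(2*x).
Characteristic equation r² - 4 = 0 factors as (r - 2)(r + 2) = 0, so r = 2, -2.
Hence w_h = C1*exp(2*x) + C2*exp(-2*x).
Since exp(2*x) solves the homogeneous equation (r = 2 is a root of multiplicity 1), multiply the trial by x. Try w_p = A*x*exp(2*x). Substituting into the equation and dividing by exp(2*x) gives A = 3/2, so w_p = 3*x*exp(2*x)/2.
General solution: w = C1*exp(2*x) + C2*exp(-2*x) + 3*x*exp(2*x)/2.
Apply the initial conditions: w(0) = C1 + C2 = 1 and w'(0) = 3/2 - 2*C2 + 2*C1 = 3. Solving gives C1 = 7/8, C2 = 1/8.

w = exp(-2*x)/8 + 7*exp(2*x)/8 + 3*x*exp(2*x)/2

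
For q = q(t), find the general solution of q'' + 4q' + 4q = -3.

Characteristic equation r² + 4r + 4 = 0 has discriminant (4)² - 4·(4) = 0, so r = -2 is a repeated root.
Hence q_h = (C1 + C2*t)*exp(-2*t).
For the particular solution try q_p = A0. Substituting and matching coefficients of each power of t gives A0 = -3/4, so q_p = -3/4.

q = -3/4 + C1*exp(-2*t) + C2*t*exp(-2*t)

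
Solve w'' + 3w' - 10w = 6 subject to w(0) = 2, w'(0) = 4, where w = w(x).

Characteristic equation r² + 3r - 10 = 0 factors as (r + 5)(r - 2) = 0, so r = -5, 2.
Hence w_h = C1*exp(-5*x) + C2*exp(2*x).
For the particular solution try w_p = A0. Substituting and matching coefficients of each power of x gives A0 = -3/5, so w_p = -3/5.
General solution: w = -3/5 + C1*exp(-5*x) + C2*exp(2*x).
Apply the initial conditions: w(0) = -3/5 + C1 + C2 = 2 and w'(0) = -5*C1 + 2*C2 = 4. Solving gives C1 = 6/35, C2 = 17/7.

w = -3/5 + 6*exp(-5*x)/35 + 17*exp(2*x)/7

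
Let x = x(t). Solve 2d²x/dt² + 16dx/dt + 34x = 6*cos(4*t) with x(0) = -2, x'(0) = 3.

x = 3*cos(4*t)/1025 + 96*sin(4*t)/1025 - 5521*exp(-4*t)*sin(t)/1025 - 2053*cos(t)*exp(-4*t)/1025

Divide through by 2: x'' + 8x' + 17x = 3*cos(4*t).
Characteristic equation r² + 8r + 17 = 0 has discriminant (8)² - 4·(17) = -4 < 0, so r = -4 ± i.
Hence x_h = C1*cos(t)*exp(-4*t) + C2*exp(-4*t)*sin(t).
Try x_p = A*cos(4*t) + B*sin(4*t). Substituting and equating the coefficients of cos(4t) and sin(4t) gives A = 3/1025, B = 96/1025, so x_p = 3*cos(4*t)/1025 + 96*sin(4*t)/1025.
General solution: x = 3*cos(4*t)/1025 + 96*sin(4*t)/1025 + C1*cos(t)*exp(-4*t) + C2*exp(-4*t)*sin(t).
Apply the initial conditions: x(0) = 3/1025 + C1 = -2 and x'(0) = 384/1025 + C2 - 4*C1 = 3. Solving gives C1 = -2053/1025, C2 = -5521/1025.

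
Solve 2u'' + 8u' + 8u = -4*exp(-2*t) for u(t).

Divide through by 2: u'' + 4u' + 4u = -2*exp(-2*t).
Characteristic equation r² + 4r + 4 = 0 has discriminant (4)² - 4·(4) = 0, so r = -2 is a repeated root.
Hence u_h = (C1 + C2*t)*exp(-2*t).
Since exp(-2*t) solves the homogeneous equation (r = -2 is a root of multiplicity 2), multiply the trial by t^2. Try u_p = A*t^2*exp(-2*t). Substituting into the equation and dividing by exp(-2*t) gives A = -1, so u_p = -t^2*exp(-2*t).

u = C1*exp(-2*t) - t**2*exp(-2*t) + C2*t*exp(-2*t)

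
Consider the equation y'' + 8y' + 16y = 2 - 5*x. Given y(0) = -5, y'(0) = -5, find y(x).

y = 9/32 - 169*exp(-4*x)/32 - 5*x/16 - 413*x*exp(-4*x)/16

Characteristic equation r² + 8r + 16 = 0 has discriminant (8)² - 4·(16) = 0, so r = -4 is a repeated root.
Hence y_h = (C1 + C2*x)*exp(-4*x).
For the particular solution try y_p = A0 + A1*x. Substituting and matching coefficients of each power of x gives A0 = 9/32, A1 = -5/16, so y_p = 9/32 - 5*x/16.
General solution: y = 9/32 - 5*x/16 + C1*exp(-4*x) + C2*x*exp(-4*x).
Apply the initial conditions: y(0) = 9/32 + C1 = -5 and y'(0) = -5/16 + C2 - 4*C1 = -5. Solving gives C1 = -169/32, C2 = -413/16.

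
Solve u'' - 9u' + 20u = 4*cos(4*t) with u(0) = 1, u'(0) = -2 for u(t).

u = -226*exp(5*t)/41 - 9*sin(4*t)/82 + cos(4*t)/82 + 13*exp(4*t)/2

Characteristic equation r² - 9r + 20 = 0 factors as (r - 5)(r - 4) = 0, so r = 5, 4.
Hence u_h = C1*exp(5*t) + C2*exp(4*t).
Try u_p = A*cos(4*t) + B*sin(4*t). Substituting and equating the coefficients of cos(4t) and sin(4t) gives A = 1/82, B = -9/82, so u_p = -9*sin(4*t)/82 + cos(4*t)/82.
General solution: u = -9*sin(4*t)/82 + cos(4*t)/82 + C1*exp(5*t) + C2*exp(4*t).
Apply the initial conditions: u(0) = 1/82 + C1 + C2 = 1 and u'(0) = -18/41 + 4*C2 + 5*C1 = -2. Solving gives C1 = -226/41, C2 = 13/2.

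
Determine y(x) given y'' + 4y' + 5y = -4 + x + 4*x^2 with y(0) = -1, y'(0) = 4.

Characteristic equation r² + 4r + 5 = 0 has discriminant (4)² - 4·(5) = -4 < 0, so r = -2 ± i.
Hence y_h = C1*cos(x)*exp(-2*x) + C2*exp(-2*x)*sin(x).
For the particular solution try y_p = A0 + A1*x + A2*x^2. Substituting and matching coefficients of each power of x gives A0 = -32/125, A1 = -27/25, A2 = 4/5, so y_p = -32/125 - 27*x/25 + 4*x^2/5.
General solution: y = -32/125 - 27*x/25 + 4*x^2/5 + C1*cos(x)*exp(-2*x) + C2*exp(-2*x)*sin(x).
Apply the initial conditions: y(0) = -32/125 + C1 = -1 and y'(0) = -27/25 + C2 - 2*C1 = 4. Solving gives C1 = -93/125, C2 = 449/125.

y = -32/125 - 27*x/25 + 4*x**2/5 - 93*cos(x)*exp(-2*x)/125 + 449*exp(-2*x)*sin(x)/125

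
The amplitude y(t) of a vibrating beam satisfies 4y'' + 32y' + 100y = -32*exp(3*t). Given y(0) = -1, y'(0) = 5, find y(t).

y = -4*exp(3*t)/29 - 25*cos(3*t)*exp(-4*t)/29 + 19*exp(-4*t)*sin(3*t)/29

Divide through by 4: y'' + 8y' + 25y = -8*exp(3*t).
Characteristic equation r² + 8r + 25 = 0 has discriminant (8)² - 4·(25) = -36 < 0, so r = -4 ± 3i.
Hence y_h = C1*cos(3*t)*exp(-4*t) + C2*exp(-4*t)*sin(3*t).
Try y_p = A*exp(3*t). Substituting into the equation and dividing by exp(3*t) gives A = -4/29, so y_p = -4*exp(3*t)/29.
General solution: y = -4*exp(3*t)/29 + C1*cos(3*t)*exp(-4*t) + C2*exp(-4*t)*sin(3*t).
Apply the initial conditions: y(0) = -4/29 + C1 = -1 and y'(0) = -12/29 - 4*C1 + 3*C2 = 5. Solving gives C1 = -25/29, C2 = 19/29.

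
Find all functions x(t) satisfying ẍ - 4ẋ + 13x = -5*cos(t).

x = -3*cos(t)/8 + sin(t)/8 + C1*cos(3*t)*exp(2*t) + C2*exp(2*t)*sin(3*t)

Characteristic equation r² - 4r + 13 = 0 has discriminant (-4)² - 4·(13) = -36 < 0, so r = 2 ± 3i.
Hence x_h = C1*cos(3*t)*exp(2*t) + C2*exp(2*t)*sin(3*t).
Try x_p = A*cos(t) + B*sin(t). Substituting and equating the coefficients of cos(t) and sin(t) gives A = -3/8, B = 1/8, so x_p = -3*cos(t)/8 + sin(t)/8.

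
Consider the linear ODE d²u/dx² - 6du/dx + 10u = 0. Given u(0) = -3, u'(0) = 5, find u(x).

u = -3*cos(x)*exp(3*x) + 14*exp(3*x)*sin(x)

Characteristic equation r² - 6r + 10 = 0 has discriminant (-6)² - 4·(10) = -4 < 0, so r = 3 ± i.
Hence u_h = C1*cos(x)*exp(3*x) + C2*exp(3*x)*sin(x).
Apply the initial conditions: u(0) = C1 = -3 and u'(0) = C2 + 3*C1 = 5. Solving gives C1 = -3, C2 = 14.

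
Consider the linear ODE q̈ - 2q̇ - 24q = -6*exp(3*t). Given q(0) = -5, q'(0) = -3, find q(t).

q = -39*exp(-4*t)/14 - 5*exp(6*t)/2 + 2*exp(3*t)/7

Characteristic equation r² - 2r - 24 = 0 factors as (r - 6)(r + 4) = 0, so r = 6, -4.
Hence q_h = C1*exp(6*t) + C2*exp(-4*t).
Try q_p = A*exp(3*t). Substituting into the equation and dividing by exp(3*t) gives A = 2/7, so q_p = 2*exp(3*t)/7.
General solution: q = 2*exp(3*t)/7 + C1*exp(6*t) + C2*exp(-4*t).
Apply the initial conditions: q(0) = 2/7 + C1 + C2 = -5 and q'(0) = 6/7 - 4*C2 + 6*C1 = -3. Solving gives C1 = -5/2, C2 = -39/14.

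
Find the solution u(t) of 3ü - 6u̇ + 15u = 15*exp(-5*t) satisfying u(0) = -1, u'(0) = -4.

Divide through by 3: u'' - 2u' + 5u = 5*exp(-5*t).
Characteristic equation r² - 2r + 5 = 0 has discriminant (-2)² - 4·(5) = -16 < 0, so r = 1 ± 2i.
Hence u_h = C1*cos(2*t)*exp(t) + C2*exp(t)*sin(2*t).
Try u_p = A*exp(-5*t). Substituting into the equation and dividing by exp(-5*t) gives A = 1/8, so u_p = exp(-5*t)/8.
General solution: u = exp(-5*t)/8 + C1*cos(2*t)*exp(t) + C2*exp(t)*sin(2*t).
Apply the initial conditions: u(0) = 1/8 + C1 = -1 and u'(0) = -5/8 + C1 + 2*C2 = -4. Solving gives C1 = -9/8, C2 = -9/8.

u = exp(-5*t)/8 - 9*cos(2*t)*exp(t)/8 - 9*exp(t)*sin(2*t)/8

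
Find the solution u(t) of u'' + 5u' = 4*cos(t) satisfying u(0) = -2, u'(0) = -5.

u = -3 - 2*cos(t)/13 + 10*sin(t)/13 + 15*exp(-5*t)/13

Characteristic equation r² + 5r = 0 factors as (r + 5)r = 0, so r = -5, 0.
Hence u_h = C1*exp(-5*t) + C2.
Try u_p = A*cos(t) + B*sin(t). Substituting and equating the coefficients of cos(t) and sin(t) gives A = -2/13, B = 10/13, so u_p = -2*cos(t)/13 + 10*sin(t)/13.
General solution: u = C2 - 2*cos(t)/13 + 10*sin(t)/13 + C1*exp(-5*t).
Apply the initial conditions: u(0) = -2/13 + C1 + C2 = -2 and u'(0) = 10/13 - 5*C1 = -5. Solving gives C1 = 15/13, C2 = -3.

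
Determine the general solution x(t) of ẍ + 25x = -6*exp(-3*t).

x = -3*exp(-3*t)/17 + C1*cos(5*t) + C2*sin(5*t)

Characteristic equation r² + 25 = 0 has discriminant (0)² - 4·(25) = -100 < 0, so r = ± 5i.
Hence x_h = C1*cos(5*t) + C2*sin(5*t).
Try x_p = A*exp(-3*t). Substituting into the equation and dividing by exp(-3*t) gives A = -3/17, so x_p = -3*exp(-3*t)/17.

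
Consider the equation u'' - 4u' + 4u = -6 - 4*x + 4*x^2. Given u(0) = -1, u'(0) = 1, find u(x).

u = -1 + x + x**2

Characteristic equation r² - 4r + 4 = 0 has discriminant (-4)² - 4·(4) = 0, so r = 2 is a repeated root.
Hence u_h = (C1 + C2*x)*exp(2*x).
For the particular solution try u_p = A0 + A1*x + A2*x^2. Substituting and matching coefficients of each power of x gives A0 = -1, A1 = 1, A2 = 1, so u_p = -1 + x + x^2.
General solution: u = -1 + x + x^2 + C1*exp(2*x) + C2*x*exp(2*x).
Apply the initial conditions: u(0) = -1 + C1 = -1 and u'(0) = 1 + C2 + 2*C1 = 1. Solving gives C1 = 0, C2 = 0.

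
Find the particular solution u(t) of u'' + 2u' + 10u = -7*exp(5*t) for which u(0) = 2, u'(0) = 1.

Characteristic equation r² + 2r + 10 = 0 has discriminant (2)² - 4·(10) = -36 < 0, so r = -1 ± 3i.
Hence u_h = C1*cos(3*t)*exp(-t) + C2*exp(-t)*sin(3*t).
Try u_p = A*exp(5*t). Substituting into the equation and dividing by exp(5*t) gives A = -7/45, so u_p = -7*exp(5*t)/45.
General solution: u = -7*exp(5*t)/45 + C1*cos(3*t)*exp(-t) + C2*exp(-t)*sin(3*t).
Apply the initial conditions: u(0) = -7/45 + C1 = 2 and u'(0) = -7/9 - C1 + 3*C2 = 1. Solving gives C1 = 97/45, C2 = 59/45.

u = -7*exp(5*t)/45 + 59*exp(-t)*sin(3*t)/45 + 97*cos(3*t)*exp(-t)/45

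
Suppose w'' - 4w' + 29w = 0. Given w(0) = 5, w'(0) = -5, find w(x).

Characteristic equation r² - 4r + 29 = 0 has discriminant (-4)² - 4·(29) = -100 < 0, so r = 2 ± 5i.
Hence w_h = C1*cos(5*x)*exp(2*x) + C2*exp(2*x)*sin(5*x).
Apply the initial conditions: w(0) = C1 = 5 and w'(0) = 2*C1 + 5*C2 = -5. Solving gives C1 = 5, C2 = -3.

w = -3*exp(2*x)*sin(5*x) + 5*cos(5*x)*exp(2*x)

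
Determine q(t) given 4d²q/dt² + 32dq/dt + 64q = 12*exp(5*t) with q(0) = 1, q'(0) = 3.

Divide through by 4: q'' + 8q' + 16q = 3*exp(5*t).
Characteristic equation r² + 8r + 16 = 0 has discriminant (8)² - 4·(16) = 0, so r = -4 is a repeated root.
Hence q_h = (C1 + C2*t)*exp(-4*t).
Try q_p = A*exp(5*t). Substituting into the equation and dividing by exp(5*t) gives A = 1/27, so q_p = exp(5*t)/27.
General solution: q = exp(5*t)/27 + C1*exp(-4*t) + C2*t*exp(-4*t).
Apply the initial conditions: q(0) = 1/27 + C1 = 1 and q'(0) = 5/27 + C2 - 4*C1 = 3. Solving gives C1 = 26/27, C2 = 20/3.

q = exp(5*t)/27 + 26*exp(-4*t)/27 + 20*t*exp(-4*t)/3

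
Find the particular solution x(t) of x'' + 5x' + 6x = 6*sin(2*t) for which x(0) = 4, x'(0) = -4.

Characteristic equation r² + 5r + 6 = 0 factors as (r + 2)(r + 3) = 0, so r = -2, -3.
Hence x_h = C1*exp(-2*t) + C2*exp(-3*t).
Try x_p = A*cos(2*t) + B*sin(2*t). Substituting and equating the coefficients of cos(2t) and sin(2t) gives A = -15/26, B = 3/26, so x_p = -15*cos(2*t)/26 + 3*sin(2*t)/26.
General solution: x = -15*cos(2*t)/26 + 3*sin(2*t)/26 + C1*exp(-2*t) + C2*exp(-3*t).
Apply the initial conditions: x(0) = -15/26 + C1 + C2 = 4 and x'(0) = 3/13 - 3*C2 - 2*C1 = -4. Solving gives C1 = 19/2, C2 = -64/13.

x = -64*exp(-3*t)/13 - 15*cos(2*t)/26 + 3*sin(2*t)/26 + 19*exp(-2*t)/2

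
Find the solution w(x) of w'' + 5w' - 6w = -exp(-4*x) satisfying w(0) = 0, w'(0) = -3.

w = -16*exp(x)/35 + exp(-4*x)/10 + 5*exp(-6*x)/14

Characteristic equation r² + 5r - 6 = 0 factors as (r + 6)(r - 1) = 0, so r = -6, 1.
Hence w_h = C1*exp(-6*x) + C2*exp(x).
Try w_p = A*exp(-4*x). Substituting into the equation and dividing by exp(-4*x) gives A = 1/10, so w_p = exp(-4*x)/10.
General solution: w = exp(-4*x)/10 + C1*exp(-6*x) + C2*exp(x).
Apply the initial conditions: w(0) = 1/10 + C1 + C2 = 0 and w'(0) = -2/5 + C2 - 6*C1 = -3. Solving gives C1 = 5/14, C2 = -16/35.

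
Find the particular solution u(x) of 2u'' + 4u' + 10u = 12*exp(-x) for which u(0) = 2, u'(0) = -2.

Divide through by 2: u'' + 2u' + 5u = 6*exp(-x).
Characteristic equation r² + 2r + 5 = 0 has discriminant (2)² - 4·(5) = -16 < 0, so r = -1 ± 2i.
Hence u_h = C1*cos(2*x)*exp(-x) + C2*exp(-x)*sin(2*x).
Try u_p = A*exp(-x). Substituting into the equation and dividing by exp(-x) gives A = 3/2, so u_p = 3*exp(-x)/2.
General solution: u = 3*exp(-x)/2 + C1*cos(2*x)*exp(-x) + C2*exp(-x)*sin(2*x).
Apply the initial conditions: u(0) = 3/2 + C1 = 2 and u'(0) = -3/2 - C1 + 2*C2 = -2. Solving gives C1 = 1/2, C2 = 0.

u = 3*exp(-x)/2 + cos(2*x)*exp(-x)/2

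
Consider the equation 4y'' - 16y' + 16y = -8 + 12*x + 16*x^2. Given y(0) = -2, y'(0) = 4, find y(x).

y = 7/4 + x**2 - 15*exp(2*x)/4 + 11*x/4 + 35*x*exp(2*x)/4

Divide through by 4: y'' - 4y' + 4y = -2 + 3*x + 4*x^2.
Characteristic equation r² - 4r + 4 = 0 has discriminant (-4)² - 4·(4) = 0, so r = 2 is a repeated root.
Hence y_h = (C1 + C2*x)*exp(2*x).
For the particular solution try y_p = A0 + A1*x + A2*x^2. Substituting and matching coefficients of each power of x gives A0 = 7/4, A1 = 11/4, A2 = 1, so y_p = 7/4 + x^2 + 11*x/4.
General solution: y = 7/4 + x^2 + 11*x/4 + C1*exp(2*x) + C2*x*exp(2*x).
Apply the initial conditions: y(0) = 7/4 + C1 = -2 and y'(0) = 11/4 + C2 + 2*C1 = 4. Solving gives C1 = -15/4, C2 = 35/4.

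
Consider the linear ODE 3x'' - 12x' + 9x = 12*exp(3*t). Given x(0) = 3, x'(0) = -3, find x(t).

Divide through by 3: x'' - 4x' + 3x = 4*exp(3*t).
Characteristic equation r² - 4r + 3 = 0 factors as (r - 1)(r - 3) = 0, so r = 1, 3.
Hence x_h = C1*exp(t) + C2*exp(3*t).
Since exp(3*t) solves the homogeneous equation (r = 3 is a root of multiplicity 1), multiply the trial by t. Try x_p = A*t*exp(3*t). Substituting into the equation and dividing by exp(3*t) gives A = 2, so x_p = 2*t*exp(3*t).
General solution: x = C1*exp(t) + C2*exp(3*t) + 2*t*exp(3*t).
Apply the initial conditions: x(0) = C1 + C2 = 3 and x'(0) = 2 + C1 + 3*C2 = -3. Solving gives C1 = 7, C2 = -4.

x = -4*exp(3*t) + 7*exp(t) + 2*t*exp(3*t)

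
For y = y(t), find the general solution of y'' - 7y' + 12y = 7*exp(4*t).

Characteristic equation r² - 7r + 12 = 0 factors as (r - 3)(r - 4) = 0, so r = 3, 4.
Hence y_h = C1*exp(3*t) + C2*exp(4*t).
Since exp(4*t) solves the homogeneous equation (r = 4 is a root of multiplicity 1), multiply the trial by t. Try y_p = A*t*exp(4*t). Substituting into the equation and dividing by exp(4*t) gives A = 7, so y_p = 7*t*exp(4*t).

y = C1*exp(3*t) + C2*exp(4*t) + 7*t*exp(4*t)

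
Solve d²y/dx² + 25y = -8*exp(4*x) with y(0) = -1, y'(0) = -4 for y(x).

Characteristic equation r² + 25 = 0 has discriminant (0)² - 4·(25) = -100 < 0, so r = ± 5i.
Hence y_h = C1*cos(5*x) + C2*sin(5*x).
Try y_p = A*exp(4*x). Substituting into the equation and dividing by exp(4*x) gives A = -8/41, so y_p = -8*exp(4*x)/41.
General solution: y = -8*exp(4*x)/41 + C1*cos(5*x) + C2*sin(5*x).
Apply the initial conditions: y(0) = -8/41 + C1 = -1 and y'(0) = -32/41 + 5*C2 = -4. Solving gives C1 = -33/41, C2 = -132/205.

y = -132*sin(5*x)/205 - 33*cos(5*x)/41 - 8*exp(4*x)/41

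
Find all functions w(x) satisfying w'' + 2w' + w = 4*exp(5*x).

w = exp(5*x)/9 + C1*exp(-x) + C2*x*exp(-x)

Characteristic equation r² + 2r + 1 = 0 has discriminant (2)² - 4·(1) = 0, so r = -1 is a repeated root.
Hence w_h = (C1 + C2*x)*exp(-x).
Try w_p = A*exp(5*x). Substituting into the equation and dividing by exp(5*x) gives A = 1/9, so w_p = exp(5*x)/9.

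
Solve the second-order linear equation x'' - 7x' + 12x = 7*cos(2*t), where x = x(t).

Characteristic equation r² - 7r + 12 = 0 factors as (r - 3)(r - 4) = 0, so r = 3, 4.
Hence x_h = C1*exp(3*t) + C2*exp(4*t).
Try x_p = A*cos(2*t) + B*sin(2*t). Substituting and equating the coefficients of cos(2t) and sin(2t) gives A = 14/65, B = -49/130, so x_p = -49*sin(2*t)/130 + 14*cos(2*t)/65.

x = -49*sin(2*t)/130 + 14*cos(2*t)/65 + C1*exp(3*t) + C2*exp(4*t)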